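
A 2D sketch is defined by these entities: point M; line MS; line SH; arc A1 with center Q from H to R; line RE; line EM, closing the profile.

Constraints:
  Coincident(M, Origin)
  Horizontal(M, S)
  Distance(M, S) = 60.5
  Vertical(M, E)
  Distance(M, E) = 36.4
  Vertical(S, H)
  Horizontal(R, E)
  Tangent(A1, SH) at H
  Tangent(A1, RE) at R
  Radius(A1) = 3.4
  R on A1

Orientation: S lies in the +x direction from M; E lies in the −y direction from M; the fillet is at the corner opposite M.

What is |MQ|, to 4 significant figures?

65.95

M is at the origin; MS is horizontal with |MS| = 60.5 and S on the +x side, so S = (60.50, 0.000). ME is vertical with |ME| = 36.4 and E on the −y side, so E = (0.000, -36.40). The virtual corner opposite M is at (60.50, -36.40). Tangency of A1 to SH means the radius QH is perpendicular to SH and A1 meets RE tangentially, so QR is at right angles to RE, with radius 3.4, so the center Q sits 3.4 in from both sides at Q = (57.10, -33.00). Then |MQ| = |Q − M| = 65.95.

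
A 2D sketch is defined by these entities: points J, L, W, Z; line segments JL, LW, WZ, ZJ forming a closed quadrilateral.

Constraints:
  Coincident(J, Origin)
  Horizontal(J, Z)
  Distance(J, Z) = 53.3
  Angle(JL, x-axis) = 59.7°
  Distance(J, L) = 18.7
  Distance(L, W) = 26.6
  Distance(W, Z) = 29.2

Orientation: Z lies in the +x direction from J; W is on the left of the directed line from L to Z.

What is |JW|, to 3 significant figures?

42.0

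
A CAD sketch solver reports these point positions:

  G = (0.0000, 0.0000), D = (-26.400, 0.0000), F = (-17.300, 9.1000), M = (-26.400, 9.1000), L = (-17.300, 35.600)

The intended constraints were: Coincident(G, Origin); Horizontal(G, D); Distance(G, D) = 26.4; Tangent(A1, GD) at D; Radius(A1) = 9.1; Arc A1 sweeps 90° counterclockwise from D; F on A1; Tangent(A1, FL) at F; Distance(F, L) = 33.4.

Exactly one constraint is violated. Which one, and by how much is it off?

Distance(F, L) = 33.4 — off by 6.90.

G = (0.00, 0.00) ✓; G.y = 0.00, D.y = 0.00 ✓; |GD| = 26.40 ✓; ∠(MD, DG) = 90.00° ✓; |MD| = 9.100 ✓; bearing(M→F) − bearing(M→D) = 90.00° ✓; |MF| = 9.100 ✓; ∠(MF, FL) = 90.00° ✓; |FL| = 26.50 ✗.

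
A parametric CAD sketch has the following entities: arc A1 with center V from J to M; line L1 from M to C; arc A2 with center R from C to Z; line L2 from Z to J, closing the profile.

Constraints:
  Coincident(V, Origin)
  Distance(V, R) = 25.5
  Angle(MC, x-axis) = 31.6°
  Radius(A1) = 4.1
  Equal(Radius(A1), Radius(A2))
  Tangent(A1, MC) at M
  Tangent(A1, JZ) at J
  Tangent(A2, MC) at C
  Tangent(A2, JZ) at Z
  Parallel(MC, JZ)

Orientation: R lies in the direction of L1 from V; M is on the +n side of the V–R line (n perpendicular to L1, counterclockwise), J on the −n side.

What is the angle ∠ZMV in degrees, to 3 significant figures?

72.2°

The slot axis is L1's direction at 31.6°, so u = (cos 31.6°, sin 31.6°) = (0.852, 0.524) and n = (−sin 31.6°, cos 31.6°) = (-0.524, 0.852). V is at the origin and R lies 25.5 along u from V, so R = 25.5·u = (21.7, 13.4). Tangency of A1 to both parallel lines with radius 4.1 puts M and J at V ± 4.1·n: M = (-2.15, 3.49), J = (2.15, -3.49). Equal radii place C and Z the same way about R: C = R + 4.1·n = (19.6, 16.9), Z = R − 4.1·n = (23.9, 9.87). Then cos ∠ZMV = MZ·MV / (|MZ||MV|), giving 72.2°.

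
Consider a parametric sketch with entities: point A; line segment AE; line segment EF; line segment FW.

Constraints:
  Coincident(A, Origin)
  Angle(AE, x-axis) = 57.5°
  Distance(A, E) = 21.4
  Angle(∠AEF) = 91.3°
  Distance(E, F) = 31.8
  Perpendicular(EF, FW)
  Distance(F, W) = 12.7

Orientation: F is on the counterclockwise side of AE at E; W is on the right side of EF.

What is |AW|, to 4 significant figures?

46.96

A is at the origin; AE runs at 57.5° with length 21.4, so E = 21.4·(cos 57.5°, sin 57.5°) = (11.50, 18.05). ∠AEF = 91.3°, so EF runs at 57.5° + (180° − 91.3°) = 146.2° from the x-axis; with |EF| = 31.8, F = E + 31.8·(cos 146.2°, sin 146.2°) = (-14.93, 35.74). The perpendicularity gives FW at right angles to EF; with |FW| = 12.7 on the right of EF, W = F + 12.7·(0.5563, 0.8310) = (-7.862, 46.29). Then |AW| = |W − A| = 46.96.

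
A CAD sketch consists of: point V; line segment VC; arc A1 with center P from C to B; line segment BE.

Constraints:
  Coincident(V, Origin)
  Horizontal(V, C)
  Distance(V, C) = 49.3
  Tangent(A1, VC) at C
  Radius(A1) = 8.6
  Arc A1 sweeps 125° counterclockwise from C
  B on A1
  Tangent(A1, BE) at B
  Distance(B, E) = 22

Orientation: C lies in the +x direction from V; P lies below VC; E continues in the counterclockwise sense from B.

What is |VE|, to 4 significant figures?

63.30

V is at the origin; V and C share the same y with |VC| = 49.3 and C on the +x side, so C = (49.30, 0.000). A1 meets VC tangentially, so PC is at right angles to VC, so P = C + (0, -8.6) = (49.30, -8.600). On A1, C sits at bearing 90° from P; a 125° counterclockwise sweep puts B at bearing 215°, so B = P + 8.6·(cos 215°, sin 215°) = (42.26, -13.53). A1 meets BE tangentially, so PB is at right angles to BE, so BE runs along (−sin 215°, cos 215°); with |BE| = 22.0, E = (54.87, -31.55). Then |VE| = |E − V| = 63.30.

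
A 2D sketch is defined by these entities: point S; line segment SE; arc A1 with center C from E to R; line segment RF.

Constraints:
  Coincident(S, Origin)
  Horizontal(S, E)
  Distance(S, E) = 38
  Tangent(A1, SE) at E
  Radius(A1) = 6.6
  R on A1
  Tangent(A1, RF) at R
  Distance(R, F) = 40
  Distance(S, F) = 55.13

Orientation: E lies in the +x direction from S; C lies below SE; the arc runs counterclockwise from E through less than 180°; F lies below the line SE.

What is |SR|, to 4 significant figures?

32.04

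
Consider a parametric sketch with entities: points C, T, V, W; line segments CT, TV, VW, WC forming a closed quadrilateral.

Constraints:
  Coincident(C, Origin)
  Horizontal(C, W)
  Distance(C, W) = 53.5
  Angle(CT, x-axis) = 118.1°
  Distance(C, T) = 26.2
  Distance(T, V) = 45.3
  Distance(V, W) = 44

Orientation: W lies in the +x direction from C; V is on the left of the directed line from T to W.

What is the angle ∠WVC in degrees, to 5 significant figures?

70.533°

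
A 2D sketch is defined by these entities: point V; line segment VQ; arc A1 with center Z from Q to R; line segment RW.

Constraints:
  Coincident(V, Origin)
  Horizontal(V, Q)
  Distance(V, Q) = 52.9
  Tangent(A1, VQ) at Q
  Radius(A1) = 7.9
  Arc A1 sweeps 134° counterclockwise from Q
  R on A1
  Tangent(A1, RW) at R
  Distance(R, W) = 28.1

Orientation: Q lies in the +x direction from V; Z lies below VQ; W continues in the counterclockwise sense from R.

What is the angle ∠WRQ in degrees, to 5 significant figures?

113.00°

V is at the origin; VQ is horizontal with |VQ| = 52.9 and Q on the +x side, so Q = (52.900, 0.0000). The tangent condition forces ZQ to be normal to VQ, so Z = Q + (0, -7.9) = (52.900, -7.9000). On A1, Q sits at bearing 90° from Z; a 134° counterclockwise sweep puts R at bearing 224°, so R = Z + 7.9·(cos 224°, sin 224°) = (47.217, -13.388). Tangency of A1 to RW means the radius ZR is perpendicular to RW, so RW runs along (−sin 224°, cos 224°); with |RW| = 28.1, W = (66.737, -33.601). Then cos ∠WRQ = RW·RQ / (|RW||RQ|), giving 113.00°.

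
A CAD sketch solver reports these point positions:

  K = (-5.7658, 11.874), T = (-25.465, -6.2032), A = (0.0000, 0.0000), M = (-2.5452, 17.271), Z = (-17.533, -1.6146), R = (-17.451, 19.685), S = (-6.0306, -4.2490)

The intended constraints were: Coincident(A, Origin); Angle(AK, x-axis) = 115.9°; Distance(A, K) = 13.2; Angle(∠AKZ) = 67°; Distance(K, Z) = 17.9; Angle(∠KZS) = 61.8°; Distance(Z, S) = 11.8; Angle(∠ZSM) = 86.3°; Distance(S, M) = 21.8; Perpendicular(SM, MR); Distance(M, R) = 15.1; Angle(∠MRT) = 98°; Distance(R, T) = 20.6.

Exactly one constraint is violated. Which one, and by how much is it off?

Distance(R, T) = 20.6 — off by 6.50.

A = (0.00, 0.00) ✓; AK at 115.9° ✓; |AK| = 13.20 ✓; ∠AKZ = 67.00° ✓; |KZ| = 17.90 ✓; ∠KZS = 61.80° ✓; |ZS| = 11.80 ✓; ∠ZSM = 86.30° ✓; |SM| = 21.80 ✓; ∠(SM, MR) = 90.00° ✓; |MR| = 15.10 ✓; ∠MRT = 98.00° ✓; |RT| = 27.10 ✗.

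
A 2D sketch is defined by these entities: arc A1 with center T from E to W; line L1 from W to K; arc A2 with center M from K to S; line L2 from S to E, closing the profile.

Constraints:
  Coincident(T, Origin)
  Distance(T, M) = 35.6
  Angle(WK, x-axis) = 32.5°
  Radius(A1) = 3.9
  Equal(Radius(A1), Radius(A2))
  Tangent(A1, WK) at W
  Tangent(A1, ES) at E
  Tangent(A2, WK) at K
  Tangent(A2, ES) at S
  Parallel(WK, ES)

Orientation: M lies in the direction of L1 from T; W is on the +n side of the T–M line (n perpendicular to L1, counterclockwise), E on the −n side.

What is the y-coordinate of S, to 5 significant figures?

15.839

The slot axis is L1's direction at 32.5°, so u = (cos 32.5°, sin 32.5°) = (0.84339, 0.53730) and n = (−sin 32.5°, cos 32.5°) = (-0.53730, 0.84339). T is at the origin and M lies 35.6 along u from T, so M = 35.6·u = (30.025, 19.128). Tangency of A1 to both parallel lines with radius 3.9 puts W and E at T ± 3.9·n: W = (-2.0955, 3.2892), E = (2.0955, -3.2892). Equal radii place K and S the same way about M: K = M + 3.9·n = (27.929, 22.417), S = M − 3.9·n = (32.120, 15.839). So S.y = 15.839.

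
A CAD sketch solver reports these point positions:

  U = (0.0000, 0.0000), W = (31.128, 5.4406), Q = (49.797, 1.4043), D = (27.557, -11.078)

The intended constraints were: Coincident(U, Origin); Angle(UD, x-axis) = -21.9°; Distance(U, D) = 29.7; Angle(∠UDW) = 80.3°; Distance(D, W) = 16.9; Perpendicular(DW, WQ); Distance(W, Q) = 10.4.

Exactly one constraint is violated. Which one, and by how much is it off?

Distance(W, Q) = 10.4 — off by 8.70.

U = (0.00, 0.00) ✓; UD at -21.90° ✓; |UD| = 29.70 ✓; ∠UDW = 80.30° ✓; |DW| = 16.90 ✓; ∠(DW, WQ) = 90.00° ✓; |WQ| = 19.10 ✗.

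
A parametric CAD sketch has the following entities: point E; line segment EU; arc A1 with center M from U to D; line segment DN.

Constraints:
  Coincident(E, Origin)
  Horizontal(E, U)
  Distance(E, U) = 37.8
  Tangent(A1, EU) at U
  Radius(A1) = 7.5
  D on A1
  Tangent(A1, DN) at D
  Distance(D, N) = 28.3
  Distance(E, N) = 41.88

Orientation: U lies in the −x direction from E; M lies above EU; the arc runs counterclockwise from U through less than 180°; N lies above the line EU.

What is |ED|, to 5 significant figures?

31.037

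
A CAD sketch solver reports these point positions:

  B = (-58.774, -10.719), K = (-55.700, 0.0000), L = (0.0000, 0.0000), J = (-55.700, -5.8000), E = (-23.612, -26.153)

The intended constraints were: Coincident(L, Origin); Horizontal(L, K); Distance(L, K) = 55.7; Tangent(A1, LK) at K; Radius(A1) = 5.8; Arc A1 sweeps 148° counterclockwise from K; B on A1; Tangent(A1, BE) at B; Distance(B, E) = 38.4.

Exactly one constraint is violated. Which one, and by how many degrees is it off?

Tangent(A1, BE) at B — off by 8.30°.

L = (0.00, 0.00) ✓; L.y = 0.00, K.y = 0.00 ✓; |LK| = 55.70 ✓; ∠(JK, KL) = 90.00° ✓; |JK| = 5.800 ✓; bearing(J→B) − bearing(J→K) = 148.0° ✓; |JB| = 5.801 ✓; ∠(JB, BE) = 81.70° ✗; |BE| = 38.40 ✓.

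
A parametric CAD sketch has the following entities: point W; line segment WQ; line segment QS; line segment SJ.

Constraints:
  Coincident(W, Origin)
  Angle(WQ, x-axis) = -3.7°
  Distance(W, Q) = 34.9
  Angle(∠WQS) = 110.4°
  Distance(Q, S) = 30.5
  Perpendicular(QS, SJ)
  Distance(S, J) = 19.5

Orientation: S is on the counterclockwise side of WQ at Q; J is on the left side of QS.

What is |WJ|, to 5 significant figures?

44.664

W is at the origin; WQ runs at -3.7° with length 34.9, so Q = 34.9·(cos -3.7°, sin -3.7°) = (34.827, -2.2522). ∠WQS = 110.4°, so QS runs at -3.7° + (180° − 110.4°) = 65.900° from the x-axis; with |QS| = 30.5, S = Q + 30.5·(cos 65.900°, sin 65.900°) = (47.281, 25.589). QS ⟂ SJ; with |SJ| = 19.5 on the left of QS, J = S + 19.5·(-0.91283, 0.40833) = (29.481, 33.552). Then |WJ| = |J − W| = 44.664.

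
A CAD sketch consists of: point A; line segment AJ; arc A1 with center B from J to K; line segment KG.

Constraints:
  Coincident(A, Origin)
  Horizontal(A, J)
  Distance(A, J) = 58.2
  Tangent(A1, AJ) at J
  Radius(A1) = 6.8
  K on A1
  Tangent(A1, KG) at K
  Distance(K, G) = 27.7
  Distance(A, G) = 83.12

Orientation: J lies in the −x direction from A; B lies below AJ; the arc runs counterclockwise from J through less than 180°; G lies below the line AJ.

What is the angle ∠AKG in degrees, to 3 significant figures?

125°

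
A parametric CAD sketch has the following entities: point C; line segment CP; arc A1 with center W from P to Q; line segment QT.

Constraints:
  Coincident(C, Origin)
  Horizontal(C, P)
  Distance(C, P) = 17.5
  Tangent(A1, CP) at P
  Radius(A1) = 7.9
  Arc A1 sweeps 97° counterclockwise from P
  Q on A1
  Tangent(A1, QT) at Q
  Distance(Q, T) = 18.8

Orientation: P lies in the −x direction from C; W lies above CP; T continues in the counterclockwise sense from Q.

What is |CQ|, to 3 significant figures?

13.1

C is at the origin; CP is horizontal with |CP| = 17.5 and P on the −x side, so P = (-17.5, 0.00). A1 meets CP tangentially, so WP is at right angles to CP, so W = P + (0, 7.9) = (-17.5, 7.90). On A1, P sits at bearing -90° from W; a 97° counterclockwise sweep puts Q at bearing 7°, so Q = W + 7.9·(cos 7°, sin 7°) = (-9.66, 8.86). Then |CQ| = |Q − C| = 13.1.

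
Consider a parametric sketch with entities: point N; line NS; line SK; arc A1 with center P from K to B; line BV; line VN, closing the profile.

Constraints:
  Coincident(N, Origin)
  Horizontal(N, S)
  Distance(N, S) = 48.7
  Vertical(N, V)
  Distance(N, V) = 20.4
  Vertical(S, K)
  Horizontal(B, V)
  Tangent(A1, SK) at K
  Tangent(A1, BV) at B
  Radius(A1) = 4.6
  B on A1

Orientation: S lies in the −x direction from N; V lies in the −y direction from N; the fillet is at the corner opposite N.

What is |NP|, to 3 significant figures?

46.8

NV is vertical with |NV| = 20.4 and V on the −y side, so V = (0.00, -20.4). The virtual corner opposite N is at (-48.7, -20.4). A1 meets SK tangentially, so PK is at right angles to SK and the tangent condition forces PB to be normal to BV, with radius 4.6, so the center P sits 4.6 in from both sides at P = (-44.1, -15.8). Then |NP| = |P − N| = 46.8.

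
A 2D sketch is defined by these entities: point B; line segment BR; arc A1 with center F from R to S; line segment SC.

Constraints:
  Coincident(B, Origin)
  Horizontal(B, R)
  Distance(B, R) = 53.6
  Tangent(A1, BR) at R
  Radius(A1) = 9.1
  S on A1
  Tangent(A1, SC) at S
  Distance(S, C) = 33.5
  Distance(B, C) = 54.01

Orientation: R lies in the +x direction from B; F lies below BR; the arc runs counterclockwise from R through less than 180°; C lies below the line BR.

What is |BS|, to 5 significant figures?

45.294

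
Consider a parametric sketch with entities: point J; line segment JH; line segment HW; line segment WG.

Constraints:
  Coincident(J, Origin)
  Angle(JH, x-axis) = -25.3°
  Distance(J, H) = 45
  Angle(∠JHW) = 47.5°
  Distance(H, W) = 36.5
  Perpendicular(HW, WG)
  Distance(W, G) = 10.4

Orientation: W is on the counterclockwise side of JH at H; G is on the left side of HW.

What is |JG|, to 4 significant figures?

23.58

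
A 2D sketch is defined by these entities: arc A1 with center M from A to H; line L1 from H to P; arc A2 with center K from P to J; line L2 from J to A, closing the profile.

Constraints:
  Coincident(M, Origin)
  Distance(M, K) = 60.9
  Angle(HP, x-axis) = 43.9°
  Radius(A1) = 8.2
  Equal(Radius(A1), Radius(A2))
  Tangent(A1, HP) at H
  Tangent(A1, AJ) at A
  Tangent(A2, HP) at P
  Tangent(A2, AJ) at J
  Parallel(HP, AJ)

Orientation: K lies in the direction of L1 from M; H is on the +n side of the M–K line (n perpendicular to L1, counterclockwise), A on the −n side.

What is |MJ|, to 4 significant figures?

61.45

The slot axis is L1's direction at 43.9°, so u = (cos 43.9°, sin 43.9°) = (0.7206, 0.6934) and n = (−sin 43.9°, cos 43.9°) = (-0.6934, 0.7206). M is at the origin and K lies 60.9 along u from M, so K = 60.9·u = (43.88, 42.23). Tangency of A1 to both parallel lines with radius 8.2 puts H and A at M ± 8.2·n: H = (-5.686, 5.909), A = (5.686, -5.909). Equal radii place P and J the same way about K: P = K + 8.2·n = (38.20, 48.14), J = K − 8.2·n = (49.57, 36.32). Then |MJ| = |J − M| = 61.45.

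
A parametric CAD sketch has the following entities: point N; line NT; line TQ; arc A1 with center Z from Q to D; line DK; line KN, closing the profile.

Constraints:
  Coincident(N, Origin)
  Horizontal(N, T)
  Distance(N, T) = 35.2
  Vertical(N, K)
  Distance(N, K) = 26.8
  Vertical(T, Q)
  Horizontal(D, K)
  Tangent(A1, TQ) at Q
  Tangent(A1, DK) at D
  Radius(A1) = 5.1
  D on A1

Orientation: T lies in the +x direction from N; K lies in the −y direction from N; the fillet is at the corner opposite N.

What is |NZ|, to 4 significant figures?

37.11

N is at the origin; NT is horizontal with |NT| = 35.2 and T on the +x side, so T = (35.20, 0.000). N and K share the same x with |NK| = 26.8 and K on the −y side, so K = (0.000, -26.80). The virtual corner opposite N is at (35.20, -26.80). Tangency of A1 to TQ means the radius ZQ is perpendicular to TQ and A1 meets DK tangentially, so ZD is at right angles to DK, with radius 5.1, so the center Z sits 5.1 in from both sides at Z = (30.10, -21.70). Then |NZ| = |Z − N| = 37.11.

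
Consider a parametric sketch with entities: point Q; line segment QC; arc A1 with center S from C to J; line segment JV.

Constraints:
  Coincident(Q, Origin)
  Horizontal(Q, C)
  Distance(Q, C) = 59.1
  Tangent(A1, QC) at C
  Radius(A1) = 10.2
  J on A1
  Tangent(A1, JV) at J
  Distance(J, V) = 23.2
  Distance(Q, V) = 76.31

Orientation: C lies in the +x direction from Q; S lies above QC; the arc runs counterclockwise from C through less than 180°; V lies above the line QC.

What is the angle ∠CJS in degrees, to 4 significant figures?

43.94°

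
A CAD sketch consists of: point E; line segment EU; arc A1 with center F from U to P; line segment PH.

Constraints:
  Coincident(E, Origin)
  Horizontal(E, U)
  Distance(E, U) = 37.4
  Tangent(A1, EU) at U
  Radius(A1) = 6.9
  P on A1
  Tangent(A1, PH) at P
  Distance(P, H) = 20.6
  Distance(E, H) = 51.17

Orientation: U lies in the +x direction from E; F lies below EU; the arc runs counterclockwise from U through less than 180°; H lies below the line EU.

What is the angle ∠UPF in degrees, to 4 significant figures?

28.44°

E is at the origin; EU is horizontal with |EU| = 37.4 and U on the +x side, so U = (37.40, 0.000). Since A1 is tangent to EU there, FU ⟂ EU, so F = U + (0, -6.9) = (37.40, -6.900). Since FP ⟂ PH (tangency), |FH| = √(6.9² + 20.6²) = 21.72 regardless of where P sits on A1. So H lies on both circle(E, 51.17) and circle(F, 21.72); the below-EU intersection is H = (42.88, -27.92). P is the foot of the tangent from H: P = (31.62, -10.67).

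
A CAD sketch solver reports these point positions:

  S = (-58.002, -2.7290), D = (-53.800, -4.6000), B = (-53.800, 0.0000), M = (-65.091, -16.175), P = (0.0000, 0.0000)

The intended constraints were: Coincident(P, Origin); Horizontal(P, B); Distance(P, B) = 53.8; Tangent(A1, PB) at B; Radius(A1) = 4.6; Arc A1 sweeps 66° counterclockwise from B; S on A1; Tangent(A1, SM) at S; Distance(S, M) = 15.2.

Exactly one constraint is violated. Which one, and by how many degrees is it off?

Tangent(A1, SM) at S — off by 3.80°.

P = (0.00, 0.00) ✓; P.y = 0.00, B.y = 0.00 ✓; |PB| = 53.80 ✓; ∠(DB, BP) = 90.00° ✓; |DB| = 4.600 ✓; bearing(D→S) − bearing(D→B) = 66.00° ✓; |DS| = 4.600 ✓; ∠(DS, SM) = 93.80° ✗; |SM| = 15.20 ✓.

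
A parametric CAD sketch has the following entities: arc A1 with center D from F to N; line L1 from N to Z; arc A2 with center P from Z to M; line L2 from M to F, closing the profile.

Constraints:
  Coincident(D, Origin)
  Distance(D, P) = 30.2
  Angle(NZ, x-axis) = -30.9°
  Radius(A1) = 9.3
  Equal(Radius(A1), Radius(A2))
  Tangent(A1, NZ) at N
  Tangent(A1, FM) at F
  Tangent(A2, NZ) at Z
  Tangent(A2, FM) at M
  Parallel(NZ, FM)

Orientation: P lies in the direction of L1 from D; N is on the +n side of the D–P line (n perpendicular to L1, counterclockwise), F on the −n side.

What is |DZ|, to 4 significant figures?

31.60

The slot axis is L1's direction at -30.9°, so u = (cos -30.9°, sin -30.9°) = (0.8581, -0.5135) and n = (−sin -30.9°, cos -30.9°) = (0.5135, 0.8581). D is at the origin and P lies 30.2 along u from D, so P = 30.2·u = (25.91, -15.51). Tangency of A1 to both parallel lines with radius 9.3 puts N and F at D ± 9.3·n: N = (4.776, 7.980), F = (-4.776, -7.980). Equal radii place Z and M the same way about P: Z = P + 9.3·n = (30.69, -7.529), M = P − 9.3·n = (21.14, -23.49). Then |DZ| = |Z − D| = 31.60.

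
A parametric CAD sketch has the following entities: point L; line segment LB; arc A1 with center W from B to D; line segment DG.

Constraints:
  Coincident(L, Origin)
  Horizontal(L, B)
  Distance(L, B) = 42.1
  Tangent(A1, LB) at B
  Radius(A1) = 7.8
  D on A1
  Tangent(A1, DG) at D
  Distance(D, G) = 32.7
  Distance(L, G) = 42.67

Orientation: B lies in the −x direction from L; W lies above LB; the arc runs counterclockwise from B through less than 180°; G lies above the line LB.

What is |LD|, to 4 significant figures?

35.16

L is at the origin; L and B share the same y with |LB| = 42.1 and B on the −x side, so B = (-42.10, 0.000). Since A1 is tangent to LB there, WB ⟂ LB, so W = B + (0, 7.8) = (-42.10, 7.800). Since WD ⟂ DG (tangency), |WG| = √(7.8² + 32.7²) = 33.62 regardless of where D sits on A1. So G lies on both circle(L, 42.67) and circle(W, 33.62); the above-LB intersection is G = (-23.36, 35.71). D is the foot of the tangent from G: D = (-34.79, 5.073).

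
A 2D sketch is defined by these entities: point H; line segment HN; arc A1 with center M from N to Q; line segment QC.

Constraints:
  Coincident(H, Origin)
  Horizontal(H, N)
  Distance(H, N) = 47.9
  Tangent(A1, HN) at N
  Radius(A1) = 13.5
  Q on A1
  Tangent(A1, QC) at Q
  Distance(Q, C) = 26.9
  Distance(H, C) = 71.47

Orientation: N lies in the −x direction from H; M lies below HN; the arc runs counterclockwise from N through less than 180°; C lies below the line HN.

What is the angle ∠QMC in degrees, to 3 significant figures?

63.3°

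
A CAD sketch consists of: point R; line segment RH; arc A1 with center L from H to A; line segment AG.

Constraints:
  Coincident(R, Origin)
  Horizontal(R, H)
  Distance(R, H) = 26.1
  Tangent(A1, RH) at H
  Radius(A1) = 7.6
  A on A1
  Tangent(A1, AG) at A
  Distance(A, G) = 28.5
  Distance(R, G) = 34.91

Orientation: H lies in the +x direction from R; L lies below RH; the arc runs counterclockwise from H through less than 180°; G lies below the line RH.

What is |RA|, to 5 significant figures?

19.585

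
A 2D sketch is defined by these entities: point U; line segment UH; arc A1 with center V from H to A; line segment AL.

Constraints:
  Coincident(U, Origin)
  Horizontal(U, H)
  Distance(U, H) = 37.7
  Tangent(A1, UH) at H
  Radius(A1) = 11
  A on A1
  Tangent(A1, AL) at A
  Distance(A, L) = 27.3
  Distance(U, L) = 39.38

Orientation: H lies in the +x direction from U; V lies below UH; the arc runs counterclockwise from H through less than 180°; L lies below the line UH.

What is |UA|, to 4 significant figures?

28.27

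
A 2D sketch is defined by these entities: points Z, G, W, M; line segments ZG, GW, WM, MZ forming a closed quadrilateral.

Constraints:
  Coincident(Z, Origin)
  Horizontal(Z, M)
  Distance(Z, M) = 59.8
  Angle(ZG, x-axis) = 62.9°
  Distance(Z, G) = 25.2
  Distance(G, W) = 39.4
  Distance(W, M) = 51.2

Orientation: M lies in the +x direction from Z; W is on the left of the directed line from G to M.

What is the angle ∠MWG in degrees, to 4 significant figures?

70.67°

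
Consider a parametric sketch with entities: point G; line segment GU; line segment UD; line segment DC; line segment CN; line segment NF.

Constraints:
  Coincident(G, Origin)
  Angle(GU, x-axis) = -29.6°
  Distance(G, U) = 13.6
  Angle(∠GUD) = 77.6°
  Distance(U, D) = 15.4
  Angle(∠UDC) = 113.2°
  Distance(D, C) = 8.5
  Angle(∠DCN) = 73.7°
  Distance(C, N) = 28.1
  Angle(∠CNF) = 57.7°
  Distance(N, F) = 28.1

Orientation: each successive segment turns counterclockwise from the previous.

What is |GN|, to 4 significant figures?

12.25

∠UDC = 113.2° gives DC at 139.6° from the x-axis; with |DC| = 8.5, C = (9.906, 13.50). ∠DCN = 73.7° gives CN at -114.1° from the x-axis; with |CN| = 28.1, N = (-1.568, -12.15). Then |GN| = |N − G| = 12.25.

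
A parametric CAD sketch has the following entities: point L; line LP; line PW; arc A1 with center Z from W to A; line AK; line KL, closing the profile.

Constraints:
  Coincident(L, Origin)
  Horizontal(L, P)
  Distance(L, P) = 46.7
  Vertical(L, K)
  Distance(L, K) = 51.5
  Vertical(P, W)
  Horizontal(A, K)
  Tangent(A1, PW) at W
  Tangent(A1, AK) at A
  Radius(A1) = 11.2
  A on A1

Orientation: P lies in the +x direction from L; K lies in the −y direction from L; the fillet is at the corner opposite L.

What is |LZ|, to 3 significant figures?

53.7

L is at the origin; LP is horizontal with |LP| = 46.7 and P on the +x side, so P = (46.7, 0.00). L and K share the same x with |LK| = 51.5 and K on the −y side, so K = (0.00, -51.5). The virtual corner opposite L is at (46.7, -51.5). Tangency of A1 to PW means the radius ZW is perpendicular to PW and A1 meets AK tangentially, so ZA is at right angles to AK, with radius 11.2, so the center Z sits 11.2 in from both sides at Z = (35.5, -40.3). Then |LZ| = |Z − L| = 53.7.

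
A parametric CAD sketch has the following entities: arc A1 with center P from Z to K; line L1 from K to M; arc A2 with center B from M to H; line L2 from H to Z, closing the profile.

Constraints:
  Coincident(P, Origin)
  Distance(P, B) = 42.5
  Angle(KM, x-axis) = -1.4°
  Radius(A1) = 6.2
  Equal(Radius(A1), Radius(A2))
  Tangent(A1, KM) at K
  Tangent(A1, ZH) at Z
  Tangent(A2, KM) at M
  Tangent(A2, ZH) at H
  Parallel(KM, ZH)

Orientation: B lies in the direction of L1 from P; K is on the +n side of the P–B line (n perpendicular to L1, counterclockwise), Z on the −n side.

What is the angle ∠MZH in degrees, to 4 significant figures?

16.27°

Tangency of A1 to both parallel lines with radius 6.2 puts K and Z at P ± 6.2·n: K = (0.1515, 6.198), Z = (-0.1515, -6.198). Equal radii place M and H the same way about B: M = B + 6.2·n = (42.64, 5.160), H = B − 6.2·n = (42.34, -7.237). Then cos ∠MZH = ZM·ZH / (|ZM||ZH|), giving 16.27°.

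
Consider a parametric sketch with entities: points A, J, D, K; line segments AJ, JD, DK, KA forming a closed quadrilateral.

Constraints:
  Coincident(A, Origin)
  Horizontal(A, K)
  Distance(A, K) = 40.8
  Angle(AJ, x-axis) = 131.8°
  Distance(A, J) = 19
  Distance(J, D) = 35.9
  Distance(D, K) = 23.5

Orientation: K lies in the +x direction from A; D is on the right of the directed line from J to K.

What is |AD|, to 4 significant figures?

18.44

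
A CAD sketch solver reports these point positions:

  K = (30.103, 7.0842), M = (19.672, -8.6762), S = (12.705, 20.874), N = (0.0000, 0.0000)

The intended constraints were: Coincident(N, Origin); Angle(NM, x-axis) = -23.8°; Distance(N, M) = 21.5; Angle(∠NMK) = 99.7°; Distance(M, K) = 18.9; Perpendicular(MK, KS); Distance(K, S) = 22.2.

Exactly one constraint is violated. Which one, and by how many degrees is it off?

Perpendicular(MK, KS) — off by 4.90°.

N = (0.00, 0.00) ✓; NM at -23.80° ✓; |NM| = 21.50 ✓; ∠NMK = 99.70° ✓; |MK| = 18.90 ✓; ∠(MK, KS) = 85.10° ✗; |KS| = 22.20 ✓.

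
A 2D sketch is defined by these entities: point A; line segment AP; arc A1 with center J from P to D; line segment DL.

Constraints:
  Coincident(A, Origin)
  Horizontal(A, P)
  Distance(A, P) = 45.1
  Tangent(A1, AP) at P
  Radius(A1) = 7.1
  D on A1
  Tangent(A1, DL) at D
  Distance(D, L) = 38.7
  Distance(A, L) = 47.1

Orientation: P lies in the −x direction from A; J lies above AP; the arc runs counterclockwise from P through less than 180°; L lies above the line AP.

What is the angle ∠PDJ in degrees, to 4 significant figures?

55.86°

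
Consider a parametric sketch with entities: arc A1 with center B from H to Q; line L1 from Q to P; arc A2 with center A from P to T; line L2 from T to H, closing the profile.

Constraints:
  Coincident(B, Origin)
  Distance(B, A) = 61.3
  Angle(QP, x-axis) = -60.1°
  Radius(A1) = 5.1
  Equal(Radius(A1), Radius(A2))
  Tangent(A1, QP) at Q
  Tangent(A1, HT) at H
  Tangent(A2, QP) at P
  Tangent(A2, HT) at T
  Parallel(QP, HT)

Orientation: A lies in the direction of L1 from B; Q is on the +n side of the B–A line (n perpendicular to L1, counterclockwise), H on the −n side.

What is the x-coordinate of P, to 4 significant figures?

34.98

The slot axis is L1's direction at -60.1°, so u = (cos -60.1°, sin -60.1°) = (0.4985, -0.8669) and n = (−sin -60.1°, cos -60.1°) = (0.8669, 0.4985). B is at the origin and A lies 61.3 along u from B, so A = 61.3·u = (30.56, -53.14). Tangency of A1 to both parallel lines with radius 5.1 puts Q and H at B ± 5.1·n: Q = (4.421, 2.542), H = (-4.421, -2.542). Equal radii place P and T the same way about A: P = A + 5.1·n = (34.98, -50.60), T = A − 5.1·n = (26.14, -55.68). So P.x = 34.98.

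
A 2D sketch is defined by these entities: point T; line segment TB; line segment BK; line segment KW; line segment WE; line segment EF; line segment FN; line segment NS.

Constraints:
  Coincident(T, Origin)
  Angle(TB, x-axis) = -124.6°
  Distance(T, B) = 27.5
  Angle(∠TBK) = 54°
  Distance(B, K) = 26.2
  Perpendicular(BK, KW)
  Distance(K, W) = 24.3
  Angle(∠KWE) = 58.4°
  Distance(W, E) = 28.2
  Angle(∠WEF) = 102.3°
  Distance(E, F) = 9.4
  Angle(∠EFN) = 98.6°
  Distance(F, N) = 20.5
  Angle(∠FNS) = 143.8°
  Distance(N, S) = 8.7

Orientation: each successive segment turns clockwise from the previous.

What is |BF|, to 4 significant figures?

5.328

T is at the origin; TB runs at -124.6° with length 27.5, so B = (-15.62, -22.64). ∠TBK = 54.0° gives BK at 109.4° from the x-axis; with |BK| = 26.2, K = (-24.32, 2.076). BK ⟂ KW, so KW runs at 19.40°; with |KW| = 24.3, W = (-1.398, 10.15). ∠KWE = 58.4° gives WE at -102.2° from the x-axis; with |WE| = 28.2, E = (-7.357, -17.42). ∠WEF = 102.3° gives EF at -179.9° from the x-axis; with |EF| = 9.4, F = (-16.76, -17.43). Then |BF| = |F − B| = 5.328.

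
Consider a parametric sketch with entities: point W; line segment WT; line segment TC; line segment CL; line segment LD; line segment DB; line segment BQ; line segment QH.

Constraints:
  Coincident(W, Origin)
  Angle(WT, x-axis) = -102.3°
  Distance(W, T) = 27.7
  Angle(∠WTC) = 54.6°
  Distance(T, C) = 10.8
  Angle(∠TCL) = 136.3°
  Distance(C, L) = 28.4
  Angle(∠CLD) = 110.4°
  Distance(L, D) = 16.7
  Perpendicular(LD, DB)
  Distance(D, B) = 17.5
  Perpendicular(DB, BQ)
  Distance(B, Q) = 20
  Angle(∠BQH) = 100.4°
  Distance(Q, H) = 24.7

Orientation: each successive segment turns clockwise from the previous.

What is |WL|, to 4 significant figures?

15.57

∠WTC = 54.6° gives TC at 132.3° from the x-axis; with |TC| = 10.8, C = (-13.17, -19.08). ∠TCL = 136.3° gives CL at 88.60° from the x-axis; with |CL| = 28.4, L = (-12.48, 9.315). Then |WL| = |L − W| = 15.57.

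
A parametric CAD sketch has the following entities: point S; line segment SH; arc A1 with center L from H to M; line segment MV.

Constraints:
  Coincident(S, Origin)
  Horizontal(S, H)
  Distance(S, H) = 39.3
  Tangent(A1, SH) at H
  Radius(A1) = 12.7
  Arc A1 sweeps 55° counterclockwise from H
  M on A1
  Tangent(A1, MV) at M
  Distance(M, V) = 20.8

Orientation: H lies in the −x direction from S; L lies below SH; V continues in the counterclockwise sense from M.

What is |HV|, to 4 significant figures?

31.67

S is at the origin; SH is horizontal with |SH| = 39.3 and H on the −x side, so H = (-39.30, 0.000). Since A1 is tangent to SH there, LH ⟂ SH, so L = H + (0, -12.7) = (-39.30, -12.70). On A1, H sits at bearing 90° from L; a 55° counterclockwise sweep puts M at bearing 145°, so M = L + 12.7·(cos 145°, sin 145°) = (-49.70, -5.416). A1 meets MV tangentially, so LM is at right angles to MV, so MV runs along (−sin 145°, cos 145°); with |MV| = 20.8, V = (-61.63, -22.45). Then |HV| = |V − H| = 31.67.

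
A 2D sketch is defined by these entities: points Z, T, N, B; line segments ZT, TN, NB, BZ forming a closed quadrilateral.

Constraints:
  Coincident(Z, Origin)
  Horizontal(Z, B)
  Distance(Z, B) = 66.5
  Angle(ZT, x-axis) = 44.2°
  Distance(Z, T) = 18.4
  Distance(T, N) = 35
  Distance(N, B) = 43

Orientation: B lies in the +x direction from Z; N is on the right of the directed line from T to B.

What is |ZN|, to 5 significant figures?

33.713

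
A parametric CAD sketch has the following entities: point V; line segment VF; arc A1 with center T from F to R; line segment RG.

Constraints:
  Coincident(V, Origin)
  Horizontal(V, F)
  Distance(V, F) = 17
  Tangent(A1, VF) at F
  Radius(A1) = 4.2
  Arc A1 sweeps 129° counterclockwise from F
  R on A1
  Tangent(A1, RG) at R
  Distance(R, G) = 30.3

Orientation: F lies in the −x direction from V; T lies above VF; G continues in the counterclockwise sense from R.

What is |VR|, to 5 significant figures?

15.346

V is at the origin; VF is horizontal with |VF| = 17.0 and F on the −x side, so F = (-17.000, 0.0000). A1 meets VF tangentially, so TF is at right angles to VF, so T = F + (0, 4.2) = (-17.000, 4.2000). On A1, F sits at bearing -90° from T; a 129° counterclockwise sweep puts R at bearing 39°, so R = T + 4.2·(cos 39°, sin 39°) = (-13.736, 6.8431). Then |VR| = |R − V| = 15.346.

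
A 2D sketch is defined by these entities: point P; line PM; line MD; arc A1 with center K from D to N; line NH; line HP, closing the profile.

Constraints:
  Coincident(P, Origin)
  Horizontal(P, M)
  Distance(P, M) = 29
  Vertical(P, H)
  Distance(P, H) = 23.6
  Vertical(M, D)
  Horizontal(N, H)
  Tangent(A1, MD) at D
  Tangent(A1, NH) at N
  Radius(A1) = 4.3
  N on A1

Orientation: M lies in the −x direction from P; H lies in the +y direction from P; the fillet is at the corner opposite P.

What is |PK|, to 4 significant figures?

31.35

P is at the origin; P and M share the same y with |PM| = 29.0 and M on the −x side, so M = (-29.00, 0.000). P and H share the same x with |PH| = 23.6 and H on the +y side, so H = (0.000, 23.60). The virtual corner opposite P is at (-29.00, 23.60). Since A1 is tangent to MD there, KD ⟂ MD and A1 meets NH tangentially, so KN is at right angles to NH, with radius 4.3, so the center K sits 4.3 in from both sides at K = (-24.70, 19.30). Then |PK| = |K − P| = 31.35.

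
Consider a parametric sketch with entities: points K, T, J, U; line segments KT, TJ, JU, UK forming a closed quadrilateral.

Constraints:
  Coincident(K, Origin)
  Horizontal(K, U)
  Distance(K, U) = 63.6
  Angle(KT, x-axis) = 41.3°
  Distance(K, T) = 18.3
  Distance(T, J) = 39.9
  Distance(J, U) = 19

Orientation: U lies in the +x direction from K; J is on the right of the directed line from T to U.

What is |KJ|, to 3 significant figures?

48.2

Checks: |TJ| = 39.90 ✓; |JU| = 19.00 ✓.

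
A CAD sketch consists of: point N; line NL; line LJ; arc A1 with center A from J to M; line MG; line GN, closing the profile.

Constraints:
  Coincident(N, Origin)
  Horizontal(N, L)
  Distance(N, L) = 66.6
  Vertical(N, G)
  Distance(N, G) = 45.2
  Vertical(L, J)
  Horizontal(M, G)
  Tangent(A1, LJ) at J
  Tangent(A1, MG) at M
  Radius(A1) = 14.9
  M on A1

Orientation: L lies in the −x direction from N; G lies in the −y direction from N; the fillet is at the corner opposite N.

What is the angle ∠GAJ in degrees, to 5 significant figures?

163.92°

N is at the origin; N and L share the same y with |NL| = 66.6 and L on the −x side, so L = (-66.600, 0.0000). NG is vertical with |NG| = 45.2 and G on the −y side, so G = (0.0000, -45.200). The virtual corner opposite N is at (-66.600, -45.200). A1 meets LJ tangentially, so AJ is at right angles to LJ and since A1 is tangent to MG there, AM ⟂ MG, with radius 14.9, so the center A sits 14.9 in from both sides at A = (-51.700, -30.300). That places the tangent points at J = (-66.600, -30.300) on LJ and M = (-51.700, -45.200) on MG. Then cos ∠GAJ = AG·AJ / (|AG||AJ|), giving 163.92°.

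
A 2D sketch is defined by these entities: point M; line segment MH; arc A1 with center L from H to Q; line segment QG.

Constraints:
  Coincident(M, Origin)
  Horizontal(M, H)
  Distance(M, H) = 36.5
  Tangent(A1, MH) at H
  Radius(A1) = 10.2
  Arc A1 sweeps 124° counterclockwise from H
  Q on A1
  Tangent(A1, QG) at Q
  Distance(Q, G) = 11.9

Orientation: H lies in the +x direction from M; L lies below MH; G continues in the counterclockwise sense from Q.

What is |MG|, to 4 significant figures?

43.22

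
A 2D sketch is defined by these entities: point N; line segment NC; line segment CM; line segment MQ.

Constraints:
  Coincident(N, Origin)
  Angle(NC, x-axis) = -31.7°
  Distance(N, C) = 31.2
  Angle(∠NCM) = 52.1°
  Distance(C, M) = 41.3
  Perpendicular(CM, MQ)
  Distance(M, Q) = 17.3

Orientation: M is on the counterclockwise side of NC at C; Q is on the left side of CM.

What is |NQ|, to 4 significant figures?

23.31

∠NCM = 52.1°, so CM runs at -31.7° + (180° − 52.1°) = 96.20° from the x-axis; with |CM| = 41.3, M = C + 41.3·(cos 96.20°, sin 96.20°) = (22.08, 24.66). CM is perpendicular to MQ; with |MQ| = 17.3 on the left of CM, Q = M + 17.3·(-0.9942, -0.1080) = (4.886, 22.80). Then |NQ| = |Q − N| = 23.31.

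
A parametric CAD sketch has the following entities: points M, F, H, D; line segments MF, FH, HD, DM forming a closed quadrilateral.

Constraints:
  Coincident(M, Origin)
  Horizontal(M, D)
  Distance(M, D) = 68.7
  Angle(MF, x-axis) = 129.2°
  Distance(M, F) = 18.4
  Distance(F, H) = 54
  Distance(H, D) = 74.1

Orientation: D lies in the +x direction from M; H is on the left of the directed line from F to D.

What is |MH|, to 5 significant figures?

60.880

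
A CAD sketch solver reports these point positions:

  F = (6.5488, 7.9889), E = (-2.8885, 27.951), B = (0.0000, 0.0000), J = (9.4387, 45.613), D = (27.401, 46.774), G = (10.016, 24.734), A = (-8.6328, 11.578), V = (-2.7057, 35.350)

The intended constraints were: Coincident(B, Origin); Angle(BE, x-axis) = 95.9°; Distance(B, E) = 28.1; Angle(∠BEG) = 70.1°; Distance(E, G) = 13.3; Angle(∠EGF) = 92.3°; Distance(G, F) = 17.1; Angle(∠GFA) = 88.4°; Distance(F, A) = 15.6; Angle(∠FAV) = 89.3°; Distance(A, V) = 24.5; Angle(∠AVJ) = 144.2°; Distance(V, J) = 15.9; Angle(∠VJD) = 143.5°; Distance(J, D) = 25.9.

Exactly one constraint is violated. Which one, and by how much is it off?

Distance(J, D) = 25.9 — off by 7.90.

B = (0.00, 0.00) ✓; BE at 95.90° ✓; |BE| = 28.10 ✓; ∠BEG = 70.10° ✓; |EG| = 13.30 ✓; ∠EGF = 92.30° ✓; |GF| = 17.10 ✓; ∠GFA = 88.40° ✓; |FA| = 15.60 ✓; ∠FAV = 89.30° ✓; |AV| = 24.50 ✓; ∠AVJ = 144.2° ✓; |VJ| = 15.90 ✓; ∠VJD = 143.5° ✓; |JD| = 18.00 ✗.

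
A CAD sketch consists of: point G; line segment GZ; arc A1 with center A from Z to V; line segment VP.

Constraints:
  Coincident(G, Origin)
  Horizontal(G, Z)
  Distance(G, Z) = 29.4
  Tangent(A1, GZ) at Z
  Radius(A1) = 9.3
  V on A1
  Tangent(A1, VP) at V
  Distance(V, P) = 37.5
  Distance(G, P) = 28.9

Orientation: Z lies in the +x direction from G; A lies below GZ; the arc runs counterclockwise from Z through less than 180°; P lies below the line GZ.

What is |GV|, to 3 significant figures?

23.1

G is at the origin; GZ is horizontal with |GZ| = 29.4 and Z on the +x side, so Z = (29.4, 0.00). The tangent condition forces AZ to be normal to GZ, so A = Z + (0, -9.3) = (29.4, -9.30). Since AV ⟂ VP (tangency), |AP| = √(9.3² + 37.5²) = 38.6 regardless of where V sits on A1. So P lies on both circle(G, 28.9) and circle(A, 38.6); the below-GZ intersection is P = (-4.06, -28.6). V is the foot of the tangent from P: V = (22.9, -2.60).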